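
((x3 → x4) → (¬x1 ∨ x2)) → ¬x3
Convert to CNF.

((x3 → x4) → (¬x1 ∨ x2)) → ¬x3
= ¬((x3 → x4) → (¬x1 ∨ x2)) ∨ ¬x3
= ¬(¬(x3 → x4) ∨ ¬x1 ∨ x2) ∨ ¬x3
= ¬(¬(¬x3 ∨ x4) ∨ ¬x1 ∨ x2) ∨ ¬x3
= (¬¬(¬x3 ∨ x4) ∧ ¬¬x1 ∧ ¬x2) ∨ ¬x3
= ((¬x3 ∨ x4) ∧ ¬¬x1 ∧ ¬x2) ∨ ¬x3
= ((¬x3 ∨ x4) ∧ x1 ∧ ¬x2) ∨ ¬x3
= (¬x3 ∨ x4 ∨ ¬x3) ∧ (x1 ∨ ¬x3) ∧ (¬x2 ∨ ¬x3)
= (¬x3 ∨ x4) ∧ (x1 ∨ ¬x3) ∧ (¬x2 ∨ ¬x3)

(¬x3 ∨ x4) ∧ (x1 ∨ ¬x3) ∧ (¬x2 ∨ ¬x3)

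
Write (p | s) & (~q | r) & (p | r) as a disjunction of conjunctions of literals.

(p & ~q) | (p & r) | (s & r)

(p | s) & (~q | r) & (p | r)
≡ (p & ~q & p) | (p & ~q & r) | (p & r & p) | (p & r & r) | (s & ~q & p) | (s & ~q & r) | (s & r & p) | (s & r & r)   (distribute & over |)
≡ (p & ~q) | (p & r) | (s & r)   (simplify)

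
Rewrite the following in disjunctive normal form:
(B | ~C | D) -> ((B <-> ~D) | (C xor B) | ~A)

(B | ~C | D) -> ((B <-> ~D) | (C xor B) | ~A)
⇔ ~(B | ~C | D) | (B <-> ~D) | (C xor B) | ~A   — eliminate ->
⇔ ~(B | ~C | D) | ((B -> ~D) & (~D -> B)) | (C xor B) | ~A   — eliminate <->
⇔ ~(B | ~C | D) | ((~B | ~D) & (~D -> B)) | (C xor B) | ~A   — eliminate ->
⇔ ~(B | ~C | D) | ((~B | ~D) & (~~D | B)) | (C xor B) | ~A   — eliminate ->
⇔ ~(B | ~C | D) | ((~B | ~D) & (~~D | B)) | (C & ~B) | (~C & B) | ~A   — expand xor
⇔ (~B & ~~C & ~D) | ((~B | ~D) & (~~D | B)) | (C & ~B) | (~C & B) | ~A   — De Morgan
⇔ (~B & C & ~D) | ((~B | ~D) & (~~D | B)) | (C & ~B) | (~C & B) | ~A   — double negation
⇔ (~B & C & ~D) | ((~B | ~D) & (D | B)) | (C & ~B) | (~C & B) | ~A   — double negation
⇔ (~B & C & ~D) | (~B & D) | (~B & B) | (~D & D) | (~D & B) | (C & ~B) | (~C & B) | ~A   — distribute & over |
⇔ (~B & D) | (~D & B) | (C & ~B) | (~C & B) | ~A   — simplify

(~B & D) | (~D & B) | (C & ~B) | (~C & B) | ~A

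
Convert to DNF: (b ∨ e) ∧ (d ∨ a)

(b ∨ e) ∧ (d ∨ a)
≡ (b ∧ d) ∨ (b ∧ a) ∨ (e ∧ d) ∨ (e ∧ a)   [distribute ∧ over ∨]

(b ∧ d) ∨ (b ∧ a) ∨ (e ∧ d) ∨ (e ∧ a)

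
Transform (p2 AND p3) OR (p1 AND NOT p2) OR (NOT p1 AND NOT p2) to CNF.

(p2 AND p3) OR (p1 AND NOT p2) OR (NOT p1 AND NOT p2)
≡ (p2 OR p1 OR NOT p1) AND (p2 OR p1 OR NOT p2) AND (p2 OR NOT p2 OR NOT p1) AND (p2 OR NOT p2 OR NOT p2) AND (p3 OR p1 OR NOT p1) AND (p3 OR p1 OR NOT p2) AND (p3 OR NOT p2 OR NOT p1) AND (p3 OR NOT p2 OR NOT p2)   (distribute OR over AND)
≡ p3 OR NOT p2   (simplify)

p3 OR NOT p2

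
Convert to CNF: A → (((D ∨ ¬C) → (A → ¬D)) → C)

A → (((D ∨ ¬C) → (A → ¬D)) → C)
= ¬A ∨ (((D ∨ ¬C) → (A → ¬D)) → C)   [eliminate →]
= ¬A ∨ ¬((D ∨ ¬C) → (A → ¬D)) ∨ C   [eliminate →]
= ¬A ∨ ¬(¬(D ∨ ¬C) ∨ (A → ¬D)) ∨ C   [eliminate →]
= ¬A ∨ ¬(¬(D ∨ ¬C) ∨ ¬A ∨ ¬D) ∨ C   [eliminate →]
= ¬A ∨ (¬¬(D ∨ ¬C) ∧ ¬¬A ∧ ¬¬D) ∨ C   [De Morgan]
= ¬A ∨ ((D ∨ ¬C) ∧ ¬¬A ∧ ¬¬D) ∨ C   [double negation]
= ¬A ∨ ((D ∨ ¬C) ∧ A ∧ ¬¬D) ∨ C   [double negation]
= ¬A ∨ ((D ∨ ¬C) ∧ A ∧ D) ∨ C   [double negation]
= (¬A ∨ D ∨ ¬C ∨ C) ∧ (¬A ∨ A ∨ C) ∧ (¬A ∨ D ∨ C)   [distribute ∨ over ∧]
= ¬A ∨ D ∨ C   [simplify]

¬A ∨ D ∨ C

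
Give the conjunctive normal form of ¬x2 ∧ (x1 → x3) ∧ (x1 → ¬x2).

¬x2 ∧ (x1 → x3) ∧ (x1 → ¬x2)
⇔ ¬x2 ∧ (¬x1 ∨ x3) ∧ (x1 → ¬x2)   [eliminate →]
⇔ ¬x2 ∧ (¬x1 ∨ x3) ∧ (¬x1 ∨ ¬x2)   [eliminate →]
⇔ ¬x2 ∧ (¬x1 ∨ x3)   [simplify]

¬x2 ∧ (¬x1 ∨ x3)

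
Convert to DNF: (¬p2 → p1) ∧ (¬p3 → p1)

(¬p2 → p1) ∧ (¬p3 → p1)
≡ (¬¬p2 ∨ p1) ∧ (¬p3 → p1)
≡ (¬¬p2 ∨ p1) ∧ (¬¬p3 ∨ p1)
≡ (p2 ∨ p1) ∧ (¬¬p3 ∨ p1)
≡ (p2 ∨ p1) ∧ (p3 ∨ p1)
≡ p2 ∧ p3 ∨ p2 ∧ p1 ∨ p1 ∧ p3 ∨ p1 ∧ p1
≡ p2 ∧ p3 ∨ p1

p2 ∧ p3 ∨ p1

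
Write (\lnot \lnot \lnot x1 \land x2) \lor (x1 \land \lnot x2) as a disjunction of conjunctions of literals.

(\lnot \lnot \lnot x1 \land x2) \lor (x1 \land \lnot x2)
⇔ (\lnot x1 \land x2) \lor (x1 \land \lnot x2)   — double negation

(\lnot x1 \land x2) \lor (x1 \land \lnot x2)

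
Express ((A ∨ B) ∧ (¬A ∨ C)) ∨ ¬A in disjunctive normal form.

(A ∧ C) ∨ (B ∧ C) ∨ ¬A

((A ∨ B) ∧ (¬A ∨ C)) ∨ ¬A
⇔ (A ∧ ¬A) ∨ (A ∧ C) ∨ (B ∧ ¬A) ∨ (B ∧ C) ∨ ¬A   [distribute ∧ over ∨]
⇔ (A ∧ C) ∨ (B ∧ C) ∨ ¬A   [simplify]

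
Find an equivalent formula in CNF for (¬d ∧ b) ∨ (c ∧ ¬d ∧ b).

¬d ∧ b

(¬d ∧ b) ∨ (c ∧ ¬d ∧ b)
≡ (¬d ∨ c) ∧ (¬d ∨ ¬d) ∧ (¬d ∨ b) ∧ (b ∨ c) ∧ (b ∨ ¬d) ∧ (b ∨ b)
≡ ¬d ∧ b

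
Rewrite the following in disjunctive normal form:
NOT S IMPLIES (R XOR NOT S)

S OR (NOT R AND NOT S)

NOT S IMPLIES (R XOR NOT S)
≡ NOT NOT S OR (R XOR NOT S)   — eliminate IMPLIES
≡ NOT NOT S OR (R AND NOT NOT S) OR (NOT R AND NOT S)   — expand XOR
≡ S OR (R AND NOT NOT S) OR (NOT R AND NOT S)   — double negation
≡ S OR (R AND S) OR (NOT R AND NOT S)   — double negation
≡ S OR (NOT R AND NOT S)   — simplify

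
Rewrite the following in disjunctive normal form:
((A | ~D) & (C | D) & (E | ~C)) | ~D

(A & C & E) | (A & D & E) | (A & D & ~C) | ~D

((A | ~D) & (C | D) & (E | ~C)) | ~D
≡ (A & C & E) | (A & C & ~C) | (A & D & E) | (A & D & ~C) | (~D & C & E) | (~D & C & ~C) | (~D & D & E) | (~D & D & ~C) | ~D   [distribute & over |]
≡ (A & C & E) | (A & D & E) | (A & D & ~C) | ~D   [simplify]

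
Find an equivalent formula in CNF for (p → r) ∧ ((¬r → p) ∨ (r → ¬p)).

¬p ∨ r

(p → r) ∧ ((¬r → p) ∨ (r → ¬p))
= (¬p ∨ r) ∧ ((¬r → p) ∨ (r → ¬p))
= (¬p ∨ r) ∧ (¬¬r ∨ p ∨ (r → ¬p))
= (¬p ∨ r) ∧ (¬¬r ∨ p ∨ ¬r ∨ ¬p)
= (¬p ∨ r) ∧ (r ∨ p ∨ ¬r ∨ ¬p)
= ¬p ∨ r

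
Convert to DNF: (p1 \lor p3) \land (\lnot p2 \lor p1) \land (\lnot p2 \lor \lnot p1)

(p1 \land \lnot p2) \lor (p3 \land \lnot p2)

(p1 \lor p3) \land (\lnot p2 \lor p1) \land (\lnot p2 \lor \lnot p1)
≡ (p1 \land \lnot p2 \land \lnot p2) \lor (p1 \land \lnot p2 \land \lnot p1) \lor (p1 \land p1 \land \lnot p2) \lor (p1 \land p1 \land \lnot p1) \lor (p3 \land \lnot p2 \land \lnot p2) \lor (p3 \land \lnot p2 \land \lnot p1) \lor (p3 \land p1 \land \lnot p2) \lor (p3 \land p1 \land \lnot p1)   (distribute \land over \lor)
≡ (p1 \land \lnot p2) \lor (p3 \land \lnot p2)   (simplify)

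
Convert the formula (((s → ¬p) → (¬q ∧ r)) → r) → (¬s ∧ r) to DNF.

(s ∧ p ∧ ¬r) ∨ (¬s ∧ r)

(((s → ¬p) → (¬q ∧ r)) → r) → (¬s ∧ r)
≡ ¬(((s → ¬p) → (¬q ∧ r)) → r) ∨ (¬s ∧ r)   [eliminate →]
≡ ¬(¬((s → ¬p) → (¬q ∧ r)) ∨ r) ∨ (¬s ∧ r)   [eliminate →]
≡ ¬(¬(¬(s → ¬p) ∨ (¬q ∧ r)) ∨ r) ∨ (¬s ∧ r)   [eliminate →]
≡ ¬(¬(¬(¬s ∨ ¬p) ∨ (¬q ∧ r)) ∨ r) ∨ (¬s ∧ r)   [eliminate →]
≡ (¬¬(¬(¬s ∨ ¬p) ∨ (¬q ∧ r)) ∧ ¬r) ∨ (¬s ∧ r)   [De Morgan]
≡ ((¬(¬s ∨ ¬p) ∨ (¬q ∧ r)) ∧ ¬r) ∨ (¬s ∧ r)   [double negation]
≡ (((¬¬s ∧ ¬¬p) ∨ (¬q ∧ r)) ∧ ¬r) ∨ (¬s ∧ r)   [De Morgan]
≡ (((s ∧ ¬¬p) ∨ (¬q ∧ r)) ∧ ¬r) ∨ (¬s ∧ r)   [double negation]
≡ (((s ∧ p) ∨ (¬q ∧ r)) ∧ ¬r) ∨ (¬s ∧ r)   [double negation]
≡ (s ∧ p ∧ ¬r) ∨ (¬q ∧ r ∧ ¬r) ∨ (¬s ∧ r)   [distribute ∧ over ∨]
≡ (s ∧ p ∧ ¬r) ∨ (¬s ∧ r)   [simplify]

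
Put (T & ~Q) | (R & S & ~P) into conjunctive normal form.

(T & ~Q) | (R & S & ~P)
= (T | R) & (T | S) & (T | ~P) & (~Q | R) & (~Q | S) & (~Q | ~P)   [distribute | over &]

(T | R) & (T | S) & (T | ~P) & (~Q | R) & (~Q | S) & (~Q | ~P)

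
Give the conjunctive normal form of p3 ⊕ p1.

p3 ⊕ p1
⇔ (p3 ∨ p1) ∧ ¬(p3 ∧ p1)   — expand ⊕
⇔ (p3 ∨ p1) ∧ (¬p3 ∨ ¬p1)   — De Morgan

(p3 ∨ p1) ∧ (¬p3 ∨ ¬p1)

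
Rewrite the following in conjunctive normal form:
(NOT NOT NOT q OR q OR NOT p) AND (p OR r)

(NOT NOT NOT q OR q OR NOT p) AND (p OR r)
≡ (NOT q OR q OR NOT p) AND (p OR r)   [double negation]
≡ p OR r   [simplify]

p OR r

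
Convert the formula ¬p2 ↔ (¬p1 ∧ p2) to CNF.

¬p2 ↔ (¬p1 ∧ p2)
≡ (¬p2 → (¬p1 ∧ p2)) ∧ ((¬p1 ∧ p2) → ¬p2)   (eliminate ↔)
≡ (¬¬p2 ∨ (¬p1 ∧ p2)) ∧ ((¬p1 ∧ p2) → ¬p2)   (eliminate →)
≡ (¬¬p2 ∨ (¬p1 ∧ p2)) ∧ (¬(¬p1 ∧ p2) ∨ ¬p2)   (eliminate →)
≡ (p2 ∨ (¬p1 ∧ p2)) ∧ (¬(¬p1 ∧ p2) ∨ ¬p2)   (double negation)
≡ (p2 ∨ (¬p1 ∧ p2)) ∧ (¬¬p1 ∨ ¬p2 ∨ ¬p2)   (De Morgan)
≡ (p2 ∨ (¬p1 ∧ p2)) ∧ (p1 ∨ ¬p2 ∨ ¬p2)   (double negation)
≡ (p2 ∨ ¬p1) ∧ (p2 ∨ p2) ∧ (p1 ∨ ¬p2 ∨ ¬p2)   (distribute ∨ over ∧)
≡ p2 ∧ (p1 ∨ ¬p2)   (simplify)

p2 ∧ (p1 ∨ ¬p2)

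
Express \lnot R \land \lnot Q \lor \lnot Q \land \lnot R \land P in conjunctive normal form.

\lnot R \land \lnot Q \lor \lnot Q \land \lnot R \land P
= (\lnot R \lor \lnot Q) \land (\lnot R \lor \lnot R) \land (\lnot R \lor P) \land (\lnot Q \lor \lnot Q) \land (\lnot Q \lor \lnot R) \land (\lnot Q \lor P)   [distribute \lor over \land]
= \lnot R \land \lnot Q   [simplify]

\lnot R \land \lnot Q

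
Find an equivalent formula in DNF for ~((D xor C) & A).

(~D & ~C) | (C & D) | ~A

~((D xor C) & A)
≡ ~(((D & ~C) | (~D & C)) & A)
≡ ~((D & ~C) | (~D & C)) | ~A
≡ (~(D & ~C) & ~(~D & C)) | ~A
≡ ((~D | ~~C) & ~(~D & C)) | ~A
≡ ((~D | C) & ~(~D & C)) | ~A
≡ ((~D | C) & (~~D | ~C)) | ~A
≡ ((~D | C) & (D | ~C)) | ~A
≡ (~D & D) | (~D & ~C) | (C & D) | (C & ~C) | ~A
≡ (~D & ~C) | (C & D) | ~A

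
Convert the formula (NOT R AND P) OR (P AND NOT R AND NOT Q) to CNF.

NOT R AND P

(NOT R AND P) OR (P AND NOT R AND NOT Q)
= (NOT R OR P) AND (NOT R OR NOT R) AND (NOT R OR NOT Q) AND (P OR P) AND (P OR NOT R) AND (P OR NOT Q)   [distribute OR over AND]
= NOT R AND P   [simplify]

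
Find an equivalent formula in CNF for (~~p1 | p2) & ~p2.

(p1 | p2) & ~p2

(~~p1 | p2) & ~p2
= (p1 | p2) & ~p2   [double negation]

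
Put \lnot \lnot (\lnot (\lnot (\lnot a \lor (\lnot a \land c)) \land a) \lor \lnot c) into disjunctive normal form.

\lnot \lnot (\lnot (\lnot (\lnot a \lor (\lnot a \land c)) \land a) \lor \lnot c)
= \lnot (\lnot (\lnot a \lor (\lnot a \land c)) \land a) \lor \lnot c   (double negation)
= \lnot \lnot (\lnot a \lor (\lnot a \land c)) \lor \lnot a \lor \lnot c   (De Morgan)
= \lnot a \lor (\lnot a \land c) \lor \lnot a \lor \lnot c   (double negation)
= \lnot a \lor \lnot c   (simplify)

\lnot a \lor \lnot c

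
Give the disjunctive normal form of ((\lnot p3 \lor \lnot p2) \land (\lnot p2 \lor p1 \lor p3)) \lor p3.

(\lnot p3 \land p1) \lor \lnot p2 \lor p3

((\lnot p3 \lor \lnot p2) \land (\lnot p2 \lor p1 \lor p3)) \lor p3
= (\lnot p3 \land \lnot p2) \lor (\lnot p3 \land p1) \lor (\lnot p3 \land p3) \lor (\lnot p2 \land \lnot p2) \lor (\lnot p2 \land p1) \lor (\lnot p2 \land p3) \lor p3
= (\lnot p3 \land p1) \lor \lnot p2 \lor p3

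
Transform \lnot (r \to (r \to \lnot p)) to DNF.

\lnot (r \to (r \to \lnot p))
⇔ \lnot (\lnot r \lor (r \to \lnot p))
⇔ \lnot (\lnot r \lor \lnot r \lor \lnot p)
⇔ \lnot \lnot r \land \lnot \lnot r \land \lnot \lnot p
⇔ r \land \lnot \lnot r \land \lnot \lnot p
⇔ r \land r \land \lnot \lnot p
⇔ r \land r \land p
⇔ r \land p

r \land p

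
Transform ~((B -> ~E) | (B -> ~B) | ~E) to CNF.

B & E

~((B -> ~E) | (B -> ~B) | ~E)
≡ ~(~B | ~E | (B -> ~B) | ~E)   (eliminate ->)
≡ ~(~B | ~E | ~B | ~B | ~E)   (eliminate ->)
≡ ~~B & ~~E & ~~B & ~~B & ~~E   (De Morgan)
≡ B & ~~E & ~~B & ~~B & ~~E   (double negation)
≡ B & E & ~~B & ~~B & ~~E   (double negation)
≡ B & E & B & ~~B & ~~E   (double negation)
≡ B & E & B & B & ~~E   (double negation)
≡ B & E & B & B & E   (double negation)
≡ B & E   (simplify)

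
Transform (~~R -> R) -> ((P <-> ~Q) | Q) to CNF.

(~~R -> R) -> ((P <-> ~Q) | Q)
≡ ~(~~R -> R) | (P <-> ~Q) | Q   (eliminate ->)
≡ ~(~~~R | R) | (P <-> ~Q) | Q   (eliminate ->)
≡ ~(~~~R | R) | ((P -> ~Q) & (~Q -> P)) | Q   (eliminate <->)
≡ ~(~~~R | R) | ((~P | ~Q) & (~Q -> P)) | Q   (eliminate ->)
≡ ~(~~~R | R) | ((~P | ~Q) & (~~Q | P)) | Q   (eliminate ->)
≡ (~~~~R & ~R) | ((~P | ~Q) & (~~Q | P)) | Q   (De Morgan)
≡ (~~R & ~R) | ((~P | ~Q) & (~~Q | P)) | Q   (double negation)
≡ (R & ~R) | ((~P | ~Q) & (~~Q | P)) | Q   (double negation)
≡ (R & ~R) | ((~P | ~Q) & (Q | P)) | Q   (double negation)
≡ (R | ~P | ~Q | Q) & (R | Q | P | Q) & (~R | ~P | ~Q | Q) & (~R | Q | P | Q)   (distribute | over &)
≡ (R | Q | P) & (~R | Q | P)   (simplify)

(R | Q | P) & (~R | Q | P)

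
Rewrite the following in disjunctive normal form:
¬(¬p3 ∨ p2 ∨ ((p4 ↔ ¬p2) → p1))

p3 ∧ ¬p2 ∧ p4 ∧ ¬p1

¬(¬p3 ∨ p2 ∨ ((p4 ↔ ¬p2) → p1))
= ¬(¬p3 ∨ p2 ∨ ¬(p4 ↔ ¬p2) ∨ p1)   [eliminate →]
= ¬(¬p3 ∨ p2 ∨ ¬((p4 → ¬p2) ∧ (¬p2 → p4)) ∨ p1)   [eliminate ↔]
= ¬(¬p3 ∨ p2 ∨ ¬((¬p4 ∨ ¬p2) ∧ (¬p2 → p4)) ∨ p1)   [eliminate →]
= ¬(¬p3 ∨ p2 ∨ ¬((¬p4 ∨ ¬p2) ∧ (¬¬p2 ∨ p4)) ∨ p1)   [eliminate →]
= ¬¬p3 ∧ ¬p2 ∧ ¬¬((¬p4 ∨ ¬p2) ∧ (¬¬p2 ∨ p4)) ∧ ¬p1   [De Morgan]
= p3 ∧ ¬p2 ∧ ¬¬((¬p4 ∨ ¬p2) ∧ (¬¬p2 ∨ p4)) ∧ ¬p1   [double negation]
= p3 ∧ ¬p2 ∧ (¬p4 ∨ ¬p2) ∧ (¬¬p2 ∨ p4) ∧ ¬p1   [double negation]
= p3 ∧ ¬p2 ∧ (¬p4 ∨ ¬p2) ∧ (p2 ∨ p4) ∧ ¬p1   [double negation]
= (p3 ∧ ¬p2 ∧ ¬p4 ∧ p2 ∧ ¬p1) ∨ (p3 ∧ ¬p2 ∧ ¬p4 ∧ p4 ∧ ¬p1) ∨ (p3 ∧ ¬p2 ∧ ¬p2 ∧ p2 ∧ ¬p1) ∨ (p3 ∧ ¬p2 ∧ ¬p2 ∧ p4 ∧ ¬p1)   [distribute ∧ over ∨]
= p3 ∧ ¬p2 ∧ p4 ∧ ¬p1   [simplify]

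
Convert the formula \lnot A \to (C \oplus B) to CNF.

\lnot A \to (C \oplus B)
= \lnot \lnot A \lor (C \oplus B)   [eliminate \to]
= \lnot \lnot A \lor ((C \lor B) \land \lnot (C \land B))   [expand \oplus]
= A \lor ((C \lor B) \land \lnot (C \land B))   [double negation]
= A \lor ((C \lor B) \land (\lnot C \lor \lnot B))   [De Morgan]
= (A \lor C \lor B) \land (A \lor \lnot C \lor \lnot B)   [distribute \lor over \land]

(A \lor C \lor B) \land (A \lor \lnot C \lor \lnot B)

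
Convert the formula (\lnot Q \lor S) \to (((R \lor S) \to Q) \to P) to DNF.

(\lnot Q \lor S) \to (((R \lor S) \to Q) \to P)
≡ \lnot (\lnot Q \lor S) \lor (((R \lor S) \to Q) \to P)   [eliminate \to]
≡ \lnot (\lnot Q \lor S) \lor \lnot ((R \lor S) \to Q) \lor P   [eliminate \to]
≡ \lnot (\lnot Q \lor S) \lor \lnot (\lnot (R \lor S) \lor Q) \lor P   [eliminate \to]
≡ (\lnot \lnot Q \land \lnot S) \lor \lnot (\lnot (R \lor S) \lor Q) \lor P   [De Morgan]
≡ (Q \land \lnot S) \lor \lnot (\lnot (R \lor S) \lor Q) \lor P   [double negation]
≡ (Q \land \lnot S) \lor (\lnot \lnot (R \lor S) \land \lnot Q) \lor P   [De Morgan]
≡ (Q \land \lnot S) \lor ((R \lor S) \land \lnot Q) \lor P   [double negation]
≡ (Q \land \lnot S) \lor (R \land \lnot Q) \lor (S \land \lnot Q) \lor P   [distribute \land over \lor]

(Q \land \lnot S) \lor (R \land \lnot Q) \lor (S \land \lnot Q) \lor P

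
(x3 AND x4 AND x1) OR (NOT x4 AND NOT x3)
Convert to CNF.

(x3 OR NOT x4) AND (x4 OR NOT x3) AND (x1 OR NOT x4) AND (x1 OR NOT x3)

(x3 AND x4 AND x1) OR (NOT x4 AND NOT x3)
≡ (x3 OR NOT x4) AND (x3 OR NOT x3) AND (x4 OR NOT x4) AND (x4 OR NOT x3) AND (x1 OR NOT x4) AND (x1 OR NOT x3)   [distribute OR over AND]
≡ (x3 OR NOT x4) AND (x4 OR NOT x3) AND (x1 OR NOT x4) AND (x1 OR NOT x3)   [simplify]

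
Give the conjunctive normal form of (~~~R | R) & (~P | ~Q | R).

(~~~R | R) & (~P | ~Q | R)
⇔ (~R | R) & (~P | ~Q | R)   (double negation)
⇔ ~P | ~Q | R   (simplify)

~P | ~Q | R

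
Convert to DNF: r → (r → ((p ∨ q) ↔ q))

¬r ∨ (¬p ∧ ¬q) ∨ q

r → (r → ((p ∨ q) ↔ q))
= ¬r ∨ (r → ((p ∨ q) ↔ q))   [eliminate →]
= ¬r ∨ ¬r ∨ ((p ∨ q) ↔ q)   [eliminate →]
= ¬r ∨ ¬r ∨ (((p ∨ q) → q) ∧ (q → (p ∨ q)))   [eliminate ↔]
= ¬r ∨ ¬r ∨ ((¬(p ∨ q) ∨ q) ∧ (q → (p ∨ q)))   [eliminate →]
= ¬r ∨ ¬r ∨ ((¬(p ∨ q) ∨ q) ∧ (¬q ∨ p ∨ q))   [eliminate →]
= ¬r ∨ ¬r ∨ (((¬p ∧ ¬q) ∨ q) ∧ (¬q ∨ p ∨ q))   [De Morgan]
= ¬r ∨ ¬r ∨ (¬p ∧ ¬q ∧ ¬q) ∨ (¬p ∧ ¬q ∧ p) ∨ (¬p ∧ ¬q ∧ q) ∨ (q ∧ ¬q) ∨ (q ∧ p) ∨ (q ∧ q)   [distribute ∧ over ∨]
= ¬r ∨ (¬p ∧ ¬q) ∨ q   [simplify]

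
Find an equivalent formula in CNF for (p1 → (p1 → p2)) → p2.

p1 ∨ p2

(p1 → (p1 → p2)) → p2
= ¬(p1 → (p1 → p2)) ∨ p2   [eliminate →]
= ¬(¬p1 ∨ (p1 → p2)) ∨ p2   [eliminate →]
= ¬(¬p1 ∨ ¬p1 ∨ p2) ∨ p2   [eliminate →]
= (¬¬p1 ∧ ¬¬p1 ∧ ¬p2) ∨ p2   [De Morgan]
= (p1 ∧ ¬¬p1 ∧ ¬p2) ∨ p2   [double negation]
= (p1 ∧ p1 ∧ ¬p2) ∨ p2   [double negation]
= (p1 ∨ p2) ∧ (p1 ∨ p2) ∧ (¬p2 ∨ p2)   [distribute ∨ over ∧]
= p1 ∨ p2   [simplify]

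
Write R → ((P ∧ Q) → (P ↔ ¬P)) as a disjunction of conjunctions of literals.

R → ((P ∧ Q) → (P ↔ ¬P))
≡ ¬R ∨ ((P ∧ Q) → (P ↔ ¬P))   [eliminate →]
≡ ¬R ∨ ¬(P ∧ Q) ∨ (P ↔ ¬P)   [eliminate →]
≡ ¬R ∨ ¬(P ∧ Q) ∨ ((P → ¬P) ∧ (¬P → P))   [eliminate ↔]
≡ ¬R ∨ ¬(P ∧ Q) ∨ ((¬P ∨ ¬P) ∧ (¬P → P))   [eliminate →]
≡ ¬R ∨ ¬(P ∧ Q) ∨ ((¬P ∨ ¬P) ∧ (¬¬P ∨ P))   [eliminate →]
≡ ¬R ∨ ¬P ∨ ¬Q ∨ ((¬P ∨ ¬P) ∧ (¬¬P ∨ P))   [De Morgan]
≡ ¬R ∨ ¬P ∨ ¬Q ∨ ((¬P ∨ ¬P) ∧ (P ∨ P))   [double negation]
≡ ¬R ∨ ¬P ∨ ¬Q ∨ (¬P ∧ P) ∨ (¬P ∧ P) ∨ (¬P ∧ P) ∨ (¬P ∧ P)   [distribute ∧ over ∨]
≡ ¬R ∨ ¬P ∨ ¬Q   [simplify]

¬R ∨ ¬P ∨ ¬Q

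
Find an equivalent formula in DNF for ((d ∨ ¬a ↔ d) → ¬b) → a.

d ∧ b ∨ a

((d ∨ ¬a ↔ d) → ¬b) → a
⇔ ¬((d ∨ ¬a ↔ d) → ¬b) ∨ a   [eliminate →]
⇔ ¬(¬(d ∨ ¬a ↔ d) ∨ ¬b) ∨ a   [eliminate →]
⇔ ¬(¬((d ∨ ¬a → d) ∧ (d → d ∨ ¬a)) ∨ ¬b) ∨ a   [eliminate ↔]
⇔ ¬(¬((¬(d ∨ ¬a) ∨ d) ∧ (d → d ∨ ¬a)) ∨ ¬b) ∨ a   [eliminate →]
⇔ ¬(¬((¬(d ∨ ¬a) ∨ d) ∧ (¬d ∨ d ∨ ¬a)) ∨ ¬b) ∨ a   [eliminate →]
⇔ ¬¬((¬(d ∨ ¬a) ∨ d) ∧ (¬d ∨ d ∨ ¬a)) ∧ ¬¬b ∨ a   [De Morgan]
⇔ (¬(d ∨ ¬a) ∨ d) ∧ (¬d ∨ d ∨ ¬a) ∧ ¬¬b ∨ a   [double negation]
⇔ (¬d ∧ ¬¬a ∨ d) ∧ (¬d ∨ d ∨ ¬a) ∧ ¬¬b ∨ a   [De Morgan]
⇔ (¬d ∧ a ∨ d) ∧ (¬d ∨ d ∨ ¬a) ∧ ¬¬b ∨ a   [double negation]
⇔ (¬d ∧ a ∨ d) ∧ (¬d ∨ d ∨ ¬a) ∧ b ∨ a   [double negation]
⇔ ¬d ∧ a ∧ ¬d ∧ b ∨ ¬d ∧ a ∧ d ∧ b ∨ ¬d ∧ a ∧ ¬a ∧ b ∨ d ∧ ¬d ∧ b ∨ d ∧ d ∧ b ∨ d ∧ ¬a ∧ b ∨ a   [distribute ∧ over ∨]
⇔ d ∧ b ∨ a   [simplify]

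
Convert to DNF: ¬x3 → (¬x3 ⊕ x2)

x3 ∨ (¬x3 ∧ ¬x2)

¬x3 → (¬x3 ⊕ x2)
≡ ¬¬x3 ∨ (¬x3 ⊕ x2)
≡ ¬¬x3 ∨ (¬x3 ∧ ¬x2) ∨ (¬¬x3 ∧ x2)
≡ x3 ∨ (¬x3 ∧ ¬x2) ∨ (¬¬x3 ∧ x2)
≡ x3 ∨ (¬x3 ∧ ¬x2) ∨ (x3 ∧ x2)
≡ x3 ∨ (¬x3 ∧ ¬x2)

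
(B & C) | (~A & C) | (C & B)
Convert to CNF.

(B & C) | (~A & C) | (C & B)
≡ (B | ~A | C) & (B | ~A | B) & (B | C | C) & (B | C | B) & (C | ~A | C) & (C | ~A | B) & (C | C | C) & (C | C | B)
≡ (B | ~A) & C

(B | ~A) & C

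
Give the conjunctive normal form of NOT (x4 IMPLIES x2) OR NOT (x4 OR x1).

(x4 OR NOT x1) AND (NOT x2 OR NOT x4) AND (NOT x2 OR NOT x1)

NOT (x4 IMPLIES x2) OR NOT (x4 OR x1)
≡ NOT (NOT x4 OR x2) OR NOT (x4 OR x1)   [eliminate IMPLIES]
≡ (NOT NOT x4 AND NOT x2) OR NOT (x4 OR x1)   [De Morgan]
≡ (x4 AND NOT x2) OR NOT (x4 OR x1)   [double negation]
≡ (x4 AND NOT x2) OR (NOT x4 AND NOT x1)   [De Morgan]
≡ (x4 OR NOT x4) AND (x4 OR NOT x1) AND (NOT x2 OR NOT x4) AND (NOT x2 OR NOT x1)   [distribute OR over AND]
≡ (x4 OR NOT x1) AND (NOT x2 OR NOT x4) AND (NOT x2 OR NOT x1)   [simplify]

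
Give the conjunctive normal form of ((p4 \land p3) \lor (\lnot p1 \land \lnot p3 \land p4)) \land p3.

((p4 \land p3) \lor (\lnot p1 \land \lnot p3 \land p4)) \land p3
= (p4 \lor \lnot p1) \land (p4 \lor \lnot p3) \land (p4 \lor p4) \land (p3 \lor \lnot p1) \land (p3 \lor \lnot p3) \land (p3 \lor p4) \land p3
= p4 \land p3

p4 \land p3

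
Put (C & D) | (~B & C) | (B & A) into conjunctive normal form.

(C & D) | (~B & C) | (B & A)
≡ (C | ~B | B) & (C | ~B | A) & (C | C | B) & (C | C | A) & (D | ~B | B) & (D | ~B | A) & (D | C | B) & (D | C | A)   [distribute | over &]
≡ (C | B) & (C | A) & (D | ~B | A)   [simplify]

(C | B) & (C | A) & (D | ~B | A)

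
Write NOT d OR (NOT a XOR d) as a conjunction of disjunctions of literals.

NOT d OR (NOT a XOR d)
= NOT d OR ((NOT a OR d) AND NOT (NOT a AND d))
= NOT d OR ((NOT a OR d) AND (NOT NOT a OR NOT d))
= NOT d OR ((NOT a OR d) AND (a OR NOT d))
= (NOT d OR NOT a OR d) AND (NOT d OR a OR NOT d)
= NOT d OR a

NOT d OR a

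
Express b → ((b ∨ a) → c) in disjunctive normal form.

¬b ∨ c

b → ((b ∨ a) → c)
≡ ¬b ∨ ((b ∨ a) → c)   [eliminate →]
≡ ¬b ∨ ¬(b ∨ a) ∨ c   [eliminate →]
≡ ¬b ∨ (¬b ∧ ¬a) ∨ c   [De Morgan]
≡ ¬b ∨ c   [simplify]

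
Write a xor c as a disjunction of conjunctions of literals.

(a & ~c) | (~a & c)

a xor c
= (a & ~c) | (~a & c)   [expand xor]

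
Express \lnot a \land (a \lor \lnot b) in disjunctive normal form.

\lnot a \land \lnot b

\lnot a \land (a \lor \lnot b)
= (\lnot a \land a) \lor (\lnot a \land \lnot b)   — distribute \land over \lor
= \lnot a \land \lnot b   — simplify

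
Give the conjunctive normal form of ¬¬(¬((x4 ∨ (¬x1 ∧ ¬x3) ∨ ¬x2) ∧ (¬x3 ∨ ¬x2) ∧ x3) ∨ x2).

¬¬(¬((x4 ∨ (¬x1 ∧ ¬x3) ∨ ¬x2) ∧ (¬x3 ∨ ¬x2) ∧ x3) ∨ x2)
= ¬((x4 ∨ (¬x1 ∧ ¬x3) ∨ ¬x2) ∧ (¬x3 ∨ ¬x2) ∧ x3) ∨ x2   (double negation)
= ¬(x4 ∨ (¬x1 ∧ ¬x3) ∨ ¬x2) ∨ ¬(¬x3 ∨ ¬x2) ∨ ¬x3 ∨ x2   (De Morgan)
= (¬x4 ∧ ¬(¬x1 ∧ ¬x3) ∧ ¬¬x2) ∨ ¬(¬x3 ∨ ¬x2) ∨ ¬x3 ∨ x2   (De Morgan)
= (¬x4 ∧ (¬¬x1 ∨ ¬¬x3) ∧ ¬¬x2) ∨ ¬(¬x3 ∨ ¬x2) ∨ ¬x3 ∨ x2   (De Morgan)
= (¬x4 ∧ (x1 ∨ ¬¬x3) ∧ ¬¬x2) ∨ ¬(¬x3 ∨ ¬x2) ∨ ¬x3 ∨ x2   (double negation)
= (¬x4 ∧ (x1 ∨ x3) ∧ ¬¬x2) ∨ ¬(¬x3 ∨ ¬x2) ∨ ¬x3 ∨ x2   (double negation)
= (¬x4 ∧ (x1 ∨ x3) ∧ x2) ∨ ¬(¬x3 ∨ ¬x2) ∨ ¬x3 ∨ x2   (double negation)
= (¬x4 ∧ (x1 ∨ x3) ∧ x2) ∨ (¬¬x3 ∧ ¬¬x2) ∨ ¬x3 ∨ x2   (De Morgan)
= (¬x4 ∧ (x1 ∨ x3) ∧ x2) ∨ (x3 ∧ ¬¬x2) ∨ ¬x3 ∨ x2   (double negation)
= (¬x4 ∧ (x1 ∨ x3) ∧ x2) ∨ (x3 ∧ x2) ∨ ¬x3 ∨ x2   (double negation)
= (¬x4 ∨ x3 ∨ ¬x3 ∨ x2) ∧ (¬x4 ∨ x2 ∨ ¬x3 ∨ x2) ∧ (x1 ∨ x3 ∨ x3 ∨ ¬x3 ∨ x2) ∧ (x1 ∨ x3 ∨ x2 ∨ ¬x3 ∨ x2) ∧ (x2 ∨ x3 ∨ ¬x3 ∨ x2) ∧ (x2 ∨ x2 ∨ ¬x3 ∨ x2)   (distribute ∨ over ∧)
= x2 ∨ ¬x3   (simplify)

x2 ∨ ¬x3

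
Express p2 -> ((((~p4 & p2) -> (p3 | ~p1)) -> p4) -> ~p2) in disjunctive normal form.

~p2 | (p3 & ~p4) | (~p1 & ~p4)

p2 -> ((((~p4 & p2) -> (p3 | ~p1)) -> p4) -> ~p2)
≡ ~p2 | ((((~p4 & p2) -> (p3 | ~p1)) -> p4) -> ~p2)   (eliminate ->)
≡ ~p2 | ~(((~p4 & p2) -> (p3 | ~p1)) -> p4) | ~p2   (eliminate ->)
≡ ~p2 | ~(~((~p4 & p2) -> (p3 | ~p1)) | p4) | ~p2   (eliminate ->)
≡ ~p2 | ~(~(~(~p4 & p2) | p3 | ~p1) | p4) | ~p2   (eliminate ->)
≡ ~p2 | (~~(~(~p4 & p2) | p3 | ~p1) & ~p4) | ~p2   (De Morgan)
≡ ~p2 | ((~(~p4 & p2) | p3 | ~p1) & ~p4) | ~p2   (double negation)
≡ ~p2 | ((~~p4 | ~p2 | p3 | ~p1) & ~p4) | ~p2   (De Morgan)
≡ ~p2 | ((p4 | ~p2 | p3 | ~p1) & ~p4) | ~p2   (double negation)
≡ ~p2 | (p4 & ~p4) | (~p2 & ~p4) | (p3 & ~p4) | (~p1 & ~p4) | ~p2   (distribute & over |)
≡ ~p2 | (p3 & ~p4) | (~p1 & ~p4)   (simplify)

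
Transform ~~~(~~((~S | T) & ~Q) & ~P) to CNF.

(S | Q | P) & (~T | Q | P)

~~~(~~((~S | T) & ~Q) & ~P)
⇔ ~(~~((~S | T) & ~Q) & ~P)   — double negation
⇔ ~~~((~S | T) & ~Q) | ~~P   — De Morgan
⇔ ~((~S | T) & ~Q) | ~~P   — double negation
⇔ ~(~S | T) | ~~Q | ~~P   — De Morgan
⇔ (~~S & ~T) | ~~Q | ~~P   — De Morgan
⇔ (S & ~T) | ~~Q | ~~P   — double negation
⇔ (S & ~T) | Q | ~~P   — double negation
⇔ (S & ~T) | Q | P   — double negation
⇔ (S | Q | P) & (~T | Q | P)   — distribute | over &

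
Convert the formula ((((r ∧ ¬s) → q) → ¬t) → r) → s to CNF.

((((r ∧ ¬s) → q) → ¬t) → r) → s
≡ ¬((((r ∧ ¬s) → q) → ¬t) → r) ∨ s   [eliminate →]
≡ ¬(¬(((r ∧ ¬s) → q) → ¬t) ∨ r) ∨ s   [eliminate →]
≡ ¬(¬(¬((r ∧ ¬s) → q) ∨ ¬t) ∨ r) ∨ s   [eliminate →]
≡ ¬(¬(¬(¬(r ∧ ¬s) ∨ q) ∨ ¬t) ∨ r) ∨ s   [eliminate →]
≡ (¬¬(¬(¬(r ∧ ¬s) ∨ q) ∨ ¬t) ∧ ¬r) ∨ s   [De Morgan]
≡ ((¬(¬(r ∧ ¬s) ∨ q) ∨ ¬t) ∧ ¬r) ∨ s   [double negation]
≡ (((¬¬(r ∧ ¬s) ∧ ¬q) ∨ ¬t) ∧ ¬r) ∨ s   [De Morgan]
≡ (((r ∧ ¬s ∧ ¬q) ∨ ¬t) ∧ ¬r) ∨ s   [double negation]
≡ (r ∨ ¬t ∨ s) ∧ (¬s ∨ ¬t ∨ s) ∧ (¬q ∨ ¬t ∨ s) ∧ (¬r ∨ s)   [distribute ∨ over ∧]
≡ (r ∨ ¬t ∨ s) ∧ (¬q ∨ ¬t ∨ s) ∧ (¬r ∨ s)   [simplify]

(r ∨ ¬t ∨ s) ∧ (¬q ∨ ¬t ∨ s) ∧ (¬r ∨ s)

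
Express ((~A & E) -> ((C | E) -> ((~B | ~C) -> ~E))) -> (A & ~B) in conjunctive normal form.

((~A & E) -> ((C | E) -> ((~B | ~C) -> ~E))) -> (A & ~B)
≡ ~((~A & E) -> ((C | E) -> ((~B | ~C) -> ~E))) | (A & ~B)   — eliminate ->
≡ ~(~(~A & E) | ((C | E) -> ((~B | ~C) -> ~E))) | (A & ~B)   — eliminate ->
≡ ~(~(~A & E) | ~(C | E) | ((~B | ~C) -> ~E)) | (A & ~B)   — eliminate ->
≡ ~(~(~A & E) | ~(C | E) | ~(~B | ~C) | ~E) | (A & ~B)   — eliminate ->
≡ (~~(~A & E) & ~~(C | E) & ~~(~B | ~C) & ~~E) | (A & ~B)   — De Morgan
≡ (~A & E & ~~(C | E) & ~~(~B | ~C) & ~~E) | (A & ~B)   — double negation
≡ (~A & E & (C | E) & ~~(~B | ~C) & ~~E) | (A & ~B)   — double negation
≡ (~A & E & (C | E) & (~B | ~C) & ~~E) | (A & ~B)   — double negation
≡ (~A & E & (C | E) & (~B | ~C) & E) | (A & ~B)   — double negation
≡ (~A | A) & (~A | ~B) & (E | A) & (E | ~B) & (C | E | A) & (C | E | ~B) & (~B | ~C | A) & (~B | ~C | ~B) & (E | A) & (E | ~B)   — distribute | over &
≡ (~A | ~B) & (E | A) & (E | ~B) & (~B | ~C)   — simplify

(~A | ~B) & (E | A) & (E | ~B) & (~B | ~C)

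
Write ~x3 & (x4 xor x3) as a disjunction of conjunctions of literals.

~x3 & x4

~x3 & (x4 xor x3)
= ~x3 & ((x4 & ~x3) | (~x4 & x3))   (expand xor)
= (~x3 & x4 & ~x3) | (~x3 & ~x4 & x3)   (distribute & over |)
= ~x3 & x4   (simplify)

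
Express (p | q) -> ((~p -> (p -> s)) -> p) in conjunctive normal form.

~q | p

(p | q) -> ((~p -> (p -> s)) -> p)
⇔ ~(p | q) | ((~p -> (p -> s)) -> p)   [eliminate ->]
⇔ ~(p | q) | ~(~p -> (p -> s)) | p   [eliminate ->]
⇔ ~(p | q) | ~(~~p | (p -> s)) | p   [eliminate ->]
⇔ ~(p | q) | ~(~~p | ~p | s) | p   [eliminate ->]
⇔ (~p & ~q) | ~(~~p | ~p | s) | p   [De Morgan]
⇔ (~p & ~q) | (~~~p & ~~p & ~s) | p   [De Morgan]
⇔ (~p & ~q) | (~p & ~~p & ~s) | p   [double negation]
⇔ (~p & ~q) | (~p & p & ~s) | p   [double negation]
⇔ (~p | ~p | p) & (~p | p | p) & (~p | ~s | p) & (~q | ~p | p) & (~q | p | p) & (~q | ~s | p)   [distribute | over &]
⇔ ~q | p   [simplify]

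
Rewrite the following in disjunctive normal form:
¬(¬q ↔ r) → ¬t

¬(¬q ↔ r) → ¬t
≡ ¬¬(¬q ↔ r) ∨ ¬t   [eliminate →]
≡ ¬¬((¬q → r) ∧ (r → ¬q)) ∨ ¬t   [eliminate ↔]
≡ ¬¬((¬¬q ∨ r) ∧ (r → ¬q)) ∨ ¬t   [eliminate →]
≡ ¬¬((¬¬q ∨ r) ∧ (¬r ∨ ¬q)) ∨ ¬t   [eliminate →]
≡ ((¬¬q ∨ r) ∧ (¬r ∨ ¬q)) ∨ ¬t   [double negation]
≡ ((q ∨ r) ∧ (¬r ∨ ¬q)) ∨ ¬t   [double negation]
≡ (q ∧ ¬r) ∨ (q ∧ ¬q) ∨ (r ∧ ¬r) ∨ (r ∧ ¬q) ∨ ¬t   [distribute ∧ over ∨]
≡ (q ∧ ¬r) ∨ (r ∧ ¬q) ∨ ¬t   [simplify]

(q ∧ ¬r) ∨ (r ∧ ¬q) ∨ ¬t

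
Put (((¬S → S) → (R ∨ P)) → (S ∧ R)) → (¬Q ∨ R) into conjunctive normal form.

(((¬S → S) → (R ∨ P)) → (S ∧ R)) → (¬Q ∨ R)
⇔ ¬(((¬S → S) → (R ∨ P)) → (S ∧ R)) ∨ ¬Q ∨ R   — eliminate →
⇔ ¬(¬((¬S → S) → (R ∨ P)) ∨ (S ∧ R)) ∨ ¬Q ∨ R   — eliminate →
⇔ ¬(¬(¬(¬S → S) ∨ R ∨ P) ∨ (S ∧ R)) ∨ ¬Q ∨ R   — eliminate →
⇔ ¬(¬(¬(¬¬S ∨ S) ∨ R ∨ P) ∨ (S ∧ R)) ∨ ¬Q ∨ R   — eliminate →
⇔ (¬¬(¬(¬¬S ∨ S) ∨ R ∨ P) ∧ ¬(S ∧ R)) ∨ ¬Q ∨ R   — De Morgan
⇔ ((¬(¬¬S ∨ S) ∨ R ∨ P) ∧ ¬(S ∧ R)) ∨ ¬Q ∨ R   — double negation
⇔ (((¬¬¬S ∧ ¬S) ∨ R ∨ P) ∧ ¬(S ∧ R)) ∨ ¬Q ∨ R   — De Morgan
⇔ (((¬S ∧ ¬S) ∨ R ∨ P) ∧ ¬(S ∧ R)) ∨ ¬Q ∨ R   — double negation
⇔ (((¬S ∧ ¬S) ∨ R ∨ P) ∧ (¬S ∨ ¬R)) ∨ ¬Q ∨ R   — De Morgan
⇔ (¬S ∨ R ∨ P ∨ ¬Q ∨ R) ∧ (¬S ∨ R ∨ P ∨ ¬Q ∨ R) ∧ (¬S ∨ ¬R ∨ ¬Q ∨ R)   — distribute ∨ over ∧
⇔ ¬S ∨ R ∨ P ∨ ¬Q   — simplify

¬S ∨ R ∨ P ∨ ¬Q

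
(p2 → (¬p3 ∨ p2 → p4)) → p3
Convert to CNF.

(p2 → (¬p3 ∨ p2 → p4)) → p3
≡ ¬(p2 → (¬p3 ∨ p2 → p4)) ∨ p3   [eliminate →]
≡ ¬(¬p2 ∨ (¬p3 ∨ p2 → p4)) ∨ p3   [eliminate →]
≡ ¬(¬p2 ∨ ¬(¬p3 ∨ p2) ∨ p4) ∨ p3   [eliminate →]
≡ ¬¬p2 ∧ ¬¬(¬p3 ∨ p2) ∧ ¬p4 ∨ p3   [De Morgan]
≡ p2 ∧ ¬¬(¬p3 ∨ p2) ∧ ¬p4 ∨ p3   [double negation]
≡ p2 ∧ (¬p3 ∨ p2) ∧ ¬p4 ∨ p3   [double negation]
≡ (p2 ∨ p3) ∧ (¬p3 ∨ p2 ∨ p3) ∧ (¬p4 ∨ p3)   [distribute ∨ over ∧]
≡ (p2 ∨ p3) ∧ (¬p4 ∨ p3)   [simplify]

(p2 ∨ p3) ∧ (¬p4 ∨ p3)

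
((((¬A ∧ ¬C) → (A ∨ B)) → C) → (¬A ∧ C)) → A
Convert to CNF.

((((¬A ∧ ¬C) → (A ∨ B)) → C) → (¬A ∧ C)) → A
⇔ ¬((((¬A ∧ ¬C) → (A ∨ B)) → C) → (¬A ∧ C)) ∨ A
⇔ ¬(¬(((¬A ∧ ¬C) → (A ∨ B)) → C) ∨ (¬A ∧ C)) ∨ A
⇔ ¬(¬(¬((¬A ∧ ¬C) → (A ∨ B)) ∨ C) ∨ (¬A ∧ C)) ∨ A
⇔ ¬(¬(¬(¬(¬A ∧ ¬C) ∨ A ∨ B) ∨ C) ∨ (¬A ∧ C)) ∨ A
⇔ (¬¬(¬(¬(¬A ∧ ¬C) ∨ A ∨ B) ∨ C) ∧ ¬(¬A ∧ C)) ∨ A
⇔ ((¬(¬(¬A ∧ ¬C) ∨ A ∨ B) ∨ C) ∧ ¬(¬A ∧ C)) ∨ A
⇔ (((¬¬(¬A ∧ ¬C) ∧ ¬A ∧ ¬B) ∨ C) ∧ ¬(¬A ∧ C)) ∨ A
⇔ (((¬A ∧ ¬C ∧ ¬A ∧ ¬B) ∨ C) ∧ ¬(¬A ∧ C)) ∨ A
⇔ (((¬A ∧ ¬C ∧ ¬A ∧ ¬B) ∨ C) ∧ (¬¬A ∨ ¬C)) ∨ A
⇔ (((¬A ∧ ¬C ∧ ¬A ∧ ¬B) ∨ C) ∧ (A ∨ ¬C)) ∨ A
⇔ (¬A ∨ C ∨ A) ∧ (¬C ∨ C ∨ A) ∧ (¬A ∨ C ∨ A) ∧ (¬B ∨ C ∨ A) ∧ (A ∨ ¬C ∨ A)
⇔ (¬B ∨ C ∨ A) ∧ (A ∨ ¬C)

(¬B ∨ C ∨ A) ∧ (A ∨ ¬C)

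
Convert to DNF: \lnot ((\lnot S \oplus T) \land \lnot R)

S \land \lnot T \lor T \land \lnot S \lor R

\lnot ((\lnot S \oplus T) \land \lnot R)
≡ \lnot ((\lnot S \land \lnot T \lor \lnot \lnot S \land T) \land \lnot R)   — expand \oplus
≡ \lnot (\lnot S \land \lnot T \lor \lnot \lnot S \land T) \lor \lnot \lnot R   — De Morgan
≡ \lnot (\lnot S \land \lnot T) \land \lnot (\lnot \lnot S \land T) \lor \lnot \lnot R   — De Morgan
≡ (\lnot \lnot S \lor \lnot \lnot T) \land \lnot (\lnot \lnot S \land T) \lor \lnot \lnot R   — De Morgan
≡ (S \lor \lnot \lnot T) \land \lnot (\lnot \lnot S \land T) \lor \lnot \lnot R   — double negation
≡ (S \lor T) \land \lnot (\lnot \lnot S \land T) \lor \lnot \lnot R   — double negation
≡ (S \lor T) \land (\lnot \lnot \lnot S \lor \lnot T) \lor \lnot \lnot R   — De Morgan
≡ (S \lor T) \land (\lnot S \lor \lnot T) \lor \lnot \lnot R   — double negation
≡ (S \lor T) \land (\lnot S \lor \lnot T) \lor R   — double negation
≡ S \land \lnot S \lor S \land \lnot T \lor T \land \lnot S \lor T \land \lnot T \lor R   — distribute \land over \lor
≡ S \land \lnot T \lor T \land \lnot S \lor R   — simplify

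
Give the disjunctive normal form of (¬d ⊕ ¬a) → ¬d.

(d ∧ a) ∨ ¬d

(¬d ⊕ ¬a) → ¬d
= ¬(¬d ⊕ ¬a) ∨ ¬d   [eliminate →]
= ¬((¬d ∧ ¬¬a) ∨ (¬¬d ∧ ¬a)) ∨ ¬d   [expand ⊕]
= (¬(¬d ∧ ¬¬a) ∧ ¬(¬¬d ∧ ¬a)) ∨ ¬d   [De Morgan]
= ((¬¬d ∨ ¬¬¬a) ∧ ¬(¬¬d ∧ ¬a)) ∨ ¬d   [De Morgan]
= ((d ∨ ¬¬¬a) ∧ ¬(¬¬d ∧ ¬a)) ∨ ¬d   [double negation]
= ((d ∨ ¬a) ∧ ¬(¬¬d ∧ ¬a)) ∨ ¬d   [double negation]
= ((d ∨ ¬a) ∧ (¬¬¬d ∨ ¬¬a)) ∨ ¬d   [De Morgan]
= ((d ∨ ¬a) ∧ (¬d ∨ ¬¬a)) ∨ ¬d   [double negation]
= ((d ∨ ¬a) ∧ (¬d ∨ a)) ∨ ¬d   [double negation]
= (d ∧ ¬d) ∨ (d ∧ a) ∨ (¬a ∧ ¬d) ∨ (¬a ∧ a) ∨ ¬d   [distribute ∧ over ∨]
= (d ∧ a) ∨ ¬d   [simplify]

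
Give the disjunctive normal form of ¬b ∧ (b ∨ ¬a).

¬b ∧ ¬a

¬b ∧ (b ∨ ¬a)
≡ (¬b ∧ b) ∨ (¬b ∧ ¬a)
≡ ¬b ∧ ¬a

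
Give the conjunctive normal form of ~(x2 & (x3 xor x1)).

~(x2 & (x3 xor x1))
⇔ ~(x2 & (x3 | x1) & ~(x3 & x1))   [expand xor]
⇔ ~x2 | ~(x3 | x1) | ~~(x3 & x1)   [De Morgan]
⇔ ~x2 | (~x3 & ~x1) | ~~(x3 & x1)   [De Morgan]
⇔ ~x2 | (~x3 & ~x1) | (x3 & x1)   [double negation]
⇔ (~x2 | ~x3 | x3) & (~x2 | ~x3 | x1) & (~x2 | ~x1 | x3) & (~x2 | ~x1 | x1)   [distribute | over &]
⇔ (~x2 | ~x3 | x1) & (~x2 | ~x1 | x3)   [simplify]

(~x2 | ~x3 | x1) & (~x2 | ~x1 | x3)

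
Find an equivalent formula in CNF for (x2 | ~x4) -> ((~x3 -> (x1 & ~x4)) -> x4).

(x4 | ~x3) & (x4 | ~x1)

(x2 | ~x4) -> ((~x3 -> (x1 & ~x4)) -> x4)
≡ ~(x2 | ~x4) | ((~x3 -> (x1 & ~x4)) -> x4)   [eliminate ->]
≡ ~(x2 | ~x4) | ~(~x3 -> (x1 & ~x4)) | x4   [eliminate ->]
≡ ~(x2 | ~x4) | ~(~~x3 | (x1 & ~x4)) | x4   [eliminate ->]
≡ (~x2 & ~~x4) | ~(~~x3 | (x1 & ~x4)) | x4   [De Morgan]
≡ (~x2 & x4) | ~(~~x3 | (x1 & ~x4)) | x4   [double negation]
≡ (~x2 & x4) | (~~~x3 & ~(x1 & ~x4)) | x4   [De Morgan]
≡ (~x2 & x4) | (~x3 & ~(x1 & ~x4)) | x4   [double negation]
≡ (~x2 & x4) | (~x3 & (~x1 | ~~x4)) | x4   [De Morgan]
≡ (~x2 & x4) | (~x3 & (~x1 | x4)) | x4   [double negation]
≡ (~x2 | ~x3 | x4) & (~x2 | ~x1 | x4 | x4) & (x4 | ~x3 | x4) & (x4 | ~x1 | x4 | x4)   [distribute | over &]
≡ (x4 | ~x3) & (x4 | ~x1)   [simplify]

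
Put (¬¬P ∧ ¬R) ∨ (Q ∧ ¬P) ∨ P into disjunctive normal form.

(¬¬P ∧ ¬R) ∨ (Q ∧ ¬P) ∨ P
= (P ∧ ¬R) ∨ (Q ∧ ¬P) ∨ P   — double negation
= (Q ∧ ¬P) ∨ P   — simplify

(Q ∧ ¬P) ∨ P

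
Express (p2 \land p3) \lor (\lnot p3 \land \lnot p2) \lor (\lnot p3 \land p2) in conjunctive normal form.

p2 \lor \lnot p3

(p2 \land p3) \lor (\lnot p3 \land \lnot p2) \lor (\lnot p3 \land p2)
≡ (p2 \lor \lnot p3 \lor \lnot p3) \land (p2 \lor \lnot p3 \lor p2) \land (p2 \lor \lnot p2 \lor \lnot p3) \land (p2 \lor \lnot p2 \lor p2) \land (p3 \lor \lnot p3 \lor \lnot p3) \land (p3 \lor \lnot p3 \lor p2) \land (p3 \lor \lnot p2 \lor \lnot p3) \land (p3 \lor \lnot p2 \lor p2)   [distribute \lor over \land]
≡ p2 \lor \lnot p3   [simplify]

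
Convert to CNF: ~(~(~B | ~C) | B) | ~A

~B | ~A

~(~(~B | ~C) | B) | ~A
≡ (~~(~B | ~C) & ~B) | ~A
≡ ((~B | ~C) & ~B) | ~A
≡ (~B | ~C | ~A) & (~B | ~A)
≡ ~B | ~A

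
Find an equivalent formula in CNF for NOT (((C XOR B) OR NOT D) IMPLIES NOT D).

NOT (((C XOR B) OR NOT D) IMPLIES NOT D)
≡ NOT (NOT ((C XOR B) OR NOT D) OR NOT D)   — eliminate IMPLIES
≡ NOT (NOT (((C OR B) AND NOT (C AND B)) OR NOT D) OR NOT D)   — expand XOR
≡ NOT NOT (((C OR B) AND NOT (C AND B)) OR NOT D) AND NOT NOT D   — De Morgan
≡ (((C OR B) AND NOT (C AND B)) OR NOT D) AND NOT NOT D   — double negation
≡ (((C OR B) AND (NOT C OR NOT B)) OR NOT D) AND NOT NOT D   — De Morgan
≡ (((C OR B) AND (NOT C OR NOT B)) OR NOT D) AND D   — double negation
≡ (C OR B OR NOT D) AND (NOT C OR NOT B OR NOT D) AND D   — distribute OR over AND

(C OR B OR NOT D) AND (NOT C OR NOT B OR NOT D) AND D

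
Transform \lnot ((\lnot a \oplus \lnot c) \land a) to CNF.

\lnot ((\lnot a \oplus \lnot c) \land a)
⇔ \lnot ((\lnot a \lor \lnot c) \land \lnot (\lnot a \land \lnot c) \land a)   [expand \oplus]
⇔ \lnot (\lnot a \lor \lnot c) \lor \lnot \lnot (\lnot a \land \lnot c) \lor \lnot a   [De Morgan]
⇔ \lnot \lnot a \land \lnot \lnot c \lor \lnot \lnot (\lnot a \land \lnot c) \lor \lnot a   [De Morgan]
⇔ a \land \lnot \lnot c \lor \lnot \lnot (\lnot a \land \lnot c) \lor \lnot a   [double negation]
⇔ a \land c \lor \lnot \lnot (\lnot a \land \lnot c) \lor \lnot a   [double negation]
⇔ a \land c \lor \lnot a \land \lnot c \lor \lnot a   [double negation]
⇔ (a \lor \lnot a \lor \lnot a) \land (a \lor \lnot c \lor \lnot a) \land (c \lor \lnot a \lor \lnot a) \land (c \lor \lnot c \lor \lnot a)   [distribute \lor over \land]
⇔ c \lor \lnot a   [simplify]

c \lor \lnot a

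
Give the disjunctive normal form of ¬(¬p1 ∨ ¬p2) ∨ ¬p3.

¬(¬p1 ∨ ¬p2) ∨ ¬p3
⇔ (¬¬p1 ∧ ¬¬p2) ∨ ¬p3   [De Morgan]
⇔ (p1 ∧ ¬¬p2) ∨ ¬p3   [double negation]
⇔ (p1 ∧ p2) ∨ ¬p3   [double negation]

(p1 ∧ p2) ∨ ¬p3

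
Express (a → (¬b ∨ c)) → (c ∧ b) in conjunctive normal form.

(a ∨ c) ∧ b

(a → (¬b ∨ c)) → (c ∧ b)
⇔ ¬(a → (¬b ∨ c)) ∨ (c ∧ b)   [eliminate →]
⇔ ¬(¬a ∨ ¬b ∨ c) ∨ (c ∧ b)   [eliminate →]
⇔ (¬¬a ∧ ¬¬b ∧ ¬c) ∨ (c ∧ b)   [De Morgan]
⇔ (a ∧ ¬¬b ∧ ¬c) ∨ (c ∧ b)   [double negation]
⇔ (a ∧ b ∧ ¬c) ∨ (c ∧ b)   [double negation]
⇔ (a ∨ c) ∧ (a ∨ b) ∧ (b ∨ c) ∧ (b ∨ b) ∧ (¬c ∨ c) ∧ (¬c ∨ b)   [distribute ∨ over ∧]
⇔ (a ∨ c) ∧ b   [simplify]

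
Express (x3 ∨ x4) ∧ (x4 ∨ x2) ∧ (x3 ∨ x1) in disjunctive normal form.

(x3 ∧ x4) ∨ (x3 ∧ x2) ∨ (x4 ∧ x1)

(x3 ∨ x4) ∧ (x4 ∨ x2) ∧ (x3 ∨ x1)
≡ (x3 ∧ x4 ∧ x3) ∨ (x3 ∧ x4 ∧ x1) ∨ (x3 ∧ x2 ∧ x3) ∨ (x3 ∧ x2 ∧ x1) ∨ (x4 ∧ x4 ∧ x3) ∨ (x4 ∧ x4 ∧ x1) ∨ (x4 ∧ x2 ∧ x3) ∨ (x4 ∧ x2 ∧ x1)   [distribute ∧ over ∨]
≡ (x3 ∧ x4) ∨ (x3 ∧ x2) ∨ (x4 ∧ x1)   [simplify]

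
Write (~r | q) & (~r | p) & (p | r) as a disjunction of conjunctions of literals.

(~r & p) | (q & p)

(~r | q) & (~r | p) & (p | r)
≡ (~r & ~r & p) | (~r & ~r & r) | (~r & p & p) | (~r & p & r) | (q & ~r & p) | (q & ~r & r) | (q & p & p) | (q & p & r)   [distribute & over |]
≡ (~r & p) | (q & p)   [simplify]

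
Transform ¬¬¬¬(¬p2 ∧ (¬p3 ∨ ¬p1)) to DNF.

¬¬¬¬(¬p2 ∧ (¬p3 ∨ ¬p1))
= ¬¬(¬p2 ∧ (¬p3 ∨ ¬p1))
= ¬p2 ∧ (¬p3 ∨ ¬p1)
= (¬p2 ∧ ¬p3) ∨ (¬p2 ∧ ¬p1)

(¬p2 ∧ ¬p3) ∨ (¬p2 ∧ ¬p1)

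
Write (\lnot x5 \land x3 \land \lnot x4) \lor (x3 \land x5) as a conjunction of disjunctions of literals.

(\lnot x5 \land x3 \land \lnot x4) \lor (x3 \land x5)
≡ (\lnot x5 \lor x3) \land (\lnot x5 \lor x5) \land (x3 \lor x3) \land (x3 \lor x5) \land (\lnot x4 \lor x3) \land (\lnot x4 \lor x5)
≡ x3 \land (\lnot x4 \lor x5)

x3 \land (\lnot x4 \lor x5)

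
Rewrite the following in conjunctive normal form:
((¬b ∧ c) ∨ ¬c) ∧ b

((¬b ∧ c) ∨ ¬c) ∧ b
≡ (¬b ∨ ¬c) ∧ (c ∨ ¬c) ∧ b
≡ (¬b ∨ ¬c) ∧ b

(¬b ∨ ¬c) ∧ b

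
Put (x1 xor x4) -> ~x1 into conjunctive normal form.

(x1 xor x4) -> ~x1
= ~(x1 xor x4) | ~x1   [eliminate ->]
= ~((x1 | x4) & ~(x1 & x4)) | ~x1   [expand xor]
= ~(x1 | x4) | ~~(x1 & x4) | ~x1   [De Morgan]
= (~x1 & ~x4) | ~~(x1 & x4) | ~x1   [De Morgan]
= (~x1 & ~x4) | (x1 & x4) | ~x1   [double negation]
= (~x1 | x1 | ~x1) & (~x1 | x4 | ~x1) & (~x4 | x1 | ~x1) & (~x4 | x4 | ~x1)   [distribute | over &]
= ~x1 | x4   [simplify]

~x1 | x4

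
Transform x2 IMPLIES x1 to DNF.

NOT x2 OR x1

x2 IMPLIES x1
⇔ NOT x2 OR x1   (eliminate IMPLIES)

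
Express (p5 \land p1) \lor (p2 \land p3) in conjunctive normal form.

(p5 \lor p2) \land (p5 \lor p3) \land (p1 \lor p2) \land (p1 \lor p3)

(p5 \land p1) \lor (p2 \land p3)
≡ (p5 \lor p2) \land (p5 \lor p3) \land (p1 \lor p2) \land (p1 \lor p3)   (distribute \lor over \land)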